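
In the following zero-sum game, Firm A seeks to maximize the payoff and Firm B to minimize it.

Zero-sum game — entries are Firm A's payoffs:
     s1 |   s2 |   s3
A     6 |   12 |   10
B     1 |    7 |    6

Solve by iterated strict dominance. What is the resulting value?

6

Column s2 is strictly dominated by s1 for Firm B (6<12, 1<7); eliminate s2.
Row B is strictly dominated by row A (6>1, 10>6); eliminate B.
Column s3 is strictly dominated by s1 for Firm B (6<10); eliminate s3.
Only (A, s1) remains, with payoff 6.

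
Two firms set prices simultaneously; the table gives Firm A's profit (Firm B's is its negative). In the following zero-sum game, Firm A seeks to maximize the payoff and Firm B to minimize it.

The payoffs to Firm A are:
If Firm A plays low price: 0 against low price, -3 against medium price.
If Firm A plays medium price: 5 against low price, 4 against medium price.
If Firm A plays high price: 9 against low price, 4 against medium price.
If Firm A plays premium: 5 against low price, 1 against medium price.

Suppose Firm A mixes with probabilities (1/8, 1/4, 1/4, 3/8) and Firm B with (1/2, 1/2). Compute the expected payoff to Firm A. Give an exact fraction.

Against (1/2, 1/2), each row's expected payoff is low price: -3/2; medium price: 9/2; high price: 13/2; premium: 3.
Taking the (1/8, 1/4, 1/4, 3/8)-weighted average: (1/8)·(-3/2) + (1/4)·(9/2) + (1/4)·(13/2) + (3/8)·(3) = 59/16.

59/16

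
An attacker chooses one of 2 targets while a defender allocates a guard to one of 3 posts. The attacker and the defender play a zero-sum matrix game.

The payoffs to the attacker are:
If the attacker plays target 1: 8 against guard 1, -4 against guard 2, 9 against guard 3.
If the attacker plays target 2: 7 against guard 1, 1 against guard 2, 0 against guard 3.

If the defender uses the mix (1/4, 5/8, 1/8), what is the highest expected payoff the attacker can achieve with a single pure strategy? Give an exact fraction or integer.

target 1: (8)·(1/4) + (-4)·(5/8) + (9)·(1/8) = 5/8.
target 2: (7)·(1/4) + (1)·(5/8) + (0)·(1/8) = 19/8.
The best pure response is target 2 with expected payoff 19/8.

19/8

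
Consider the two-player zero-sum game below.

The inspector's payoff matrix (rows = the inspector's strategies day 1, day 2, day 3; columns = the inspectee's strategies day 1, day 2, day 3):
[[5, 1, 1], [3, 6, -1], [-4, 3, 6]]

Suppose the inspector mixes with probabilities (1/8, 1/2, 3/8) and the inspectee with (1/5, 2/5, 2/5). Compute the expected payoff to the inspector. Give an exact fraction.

103/40

Against (1/5, 2/5, 2/5), each row's expected payoff is day 1: 9/5; day 2: 13/5; day 3: 14/5.
Taking the (1/8, 1/2, 3/8)-weighted average: (1/8)·(9/5) + (1/2)·(13/5) + (3/8)·(14/5) = 103/40.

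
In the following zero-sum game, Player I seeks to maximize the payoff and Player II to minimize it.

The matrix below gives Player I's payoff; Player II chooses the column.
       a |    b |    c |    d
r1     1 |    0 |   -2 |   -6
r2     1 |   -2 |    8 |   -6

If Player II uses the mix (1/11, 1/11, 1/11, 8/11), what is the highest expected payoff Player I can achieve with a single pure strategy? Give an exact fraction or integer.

-41/11

r1: (1)·(1/11) + (0)·(1/11) + (-2)·(1/11) + (-6)·(8/11) = -49/11.
r2: (1)·(1/11) + (-2)·(1/11) + (8)·(1/11) + (-6)·(8/11) = -41/11.
The best pure response is r2 with expected payoff -41/11.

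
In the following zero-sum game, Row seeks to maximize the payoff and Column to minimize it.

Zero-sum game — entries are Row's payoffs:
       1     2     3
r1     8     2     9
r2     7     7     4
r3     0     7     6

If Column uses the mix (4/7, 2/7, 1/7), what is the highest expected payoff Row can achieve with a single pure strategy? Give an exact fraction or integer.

r1: (8)·(4/7) + (2)·(2/7) + (9)·(1/7) = 45/7.
r2: (7)·(4/7) + (7)·(2/7) + (4)·(1/7) = 46/7.
r3: (0)·(4/7) + (7)·(2/7) + (6)·(1/7) = 20/7.
The best pure response is r2 with expected payoff 46/7.

46/7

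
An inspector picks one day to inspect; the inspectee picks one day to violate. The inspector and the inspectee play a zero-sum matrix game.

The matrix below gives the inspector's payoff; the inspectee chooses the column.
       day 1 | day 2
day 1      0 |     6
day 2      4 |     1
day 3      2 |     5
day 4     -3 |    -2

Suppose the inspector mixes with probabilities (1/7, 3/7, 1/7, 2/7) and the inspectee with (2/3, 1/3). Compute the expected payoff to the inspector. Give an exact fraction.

26/21

Against (2/3, 1/3), each row's expected payoff is day 1: 2; day 2: 3; day 3: 3; day 4: -8/3.
Taking the (1/7, 3/7, 1/7, 2/7)-weighted average: (1/7)·(2) + (3/7)·(3) + (1/7)·(3) + (2/7)·(-8/3) = 26/21.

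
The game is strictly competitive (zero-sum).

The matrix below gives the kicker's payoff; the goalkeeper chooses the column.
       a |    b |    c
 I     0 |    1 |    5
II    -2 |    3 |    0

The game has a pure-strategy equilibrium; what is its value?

Row minima: 0, -2 → the kicker's maximin is 0.
Column maxima: 0, 3, 5 → the goalkeeper's minimax is 0.
They coincide at (I, a), so the value is 0.

0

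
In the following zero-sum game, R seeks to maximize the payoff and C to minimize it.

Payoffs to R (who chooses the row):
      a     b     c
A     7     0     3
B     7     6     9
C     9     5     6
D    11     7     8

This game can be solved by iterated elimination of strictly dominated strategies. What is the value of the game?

7

Column c is strictly dominated by b for C (0<3, 6<9, 5<6, 7<8); eliminate c.
Column a is strictly dominated by b for C (0<7, 6<7, 5<9, 7<11); eliminate a.
Row B is strictly dominated by row D (7>6); eliminate B.
Row C is strictly dominated by row D (7>5); eliminate C.
Row A is strictly dominated by row D (7>0); eliminate A.
Only (D, b) remains, with payoff 7.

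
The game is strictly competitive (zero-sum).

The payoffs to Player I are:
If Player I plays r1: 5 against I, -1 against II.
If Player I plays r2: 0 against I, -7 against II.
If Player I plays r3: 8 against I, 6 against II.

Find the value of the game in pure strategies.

Row minima: -1, -7, 6 → Player I's maximin is 6.
Column maxima: 8, 6 → Player II's minimax is 6.
They coincide at (r3, II), so the value is 6.

6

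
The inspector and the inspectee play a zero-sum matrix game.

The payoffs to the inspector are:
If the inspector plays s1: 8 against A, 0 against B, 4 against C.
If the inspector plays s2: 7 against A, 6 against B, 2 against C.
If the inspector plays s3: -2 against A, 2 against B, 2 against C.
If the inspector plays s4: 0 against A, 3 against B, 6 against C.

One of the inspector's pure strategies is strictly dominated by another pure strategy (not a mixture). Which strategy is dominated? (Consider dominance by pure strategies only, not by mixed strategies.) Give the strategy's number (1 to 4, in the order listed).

Compare s3 with s4: 0 > -2, 3 > 2, 6 > 2.
So s4 strictly dominates s3 for the inspector; s3 is strictly dominated.

3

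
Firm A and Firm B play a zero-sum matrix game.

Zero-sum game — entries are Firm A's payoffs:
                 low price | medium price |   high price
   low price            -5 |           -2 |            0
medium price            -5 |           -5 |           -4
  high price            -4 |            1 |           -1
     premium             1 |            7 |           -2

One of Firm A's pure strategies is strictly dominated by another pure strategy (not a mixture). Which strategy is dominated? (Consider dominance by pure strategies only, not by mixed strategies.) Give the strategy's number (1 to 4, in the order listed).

2

Compare medium price with high price: -4 > -5, 1 > -5, -1 > -4.
So high price strictly dominates medium price for Firm A; medium price is strictly dominated.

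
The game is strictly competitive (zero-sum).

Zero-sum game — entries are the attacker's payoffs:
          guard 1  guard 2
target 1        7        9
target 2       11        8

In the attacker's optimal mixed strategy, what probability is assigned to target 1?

Row minima are 7 and 8, so the attacker's maximin is 8; column maxima are 11 and 9, so the defender's minimax is 9. These differ, so the equilibrium is in mixed strategies.
Let the attacker play target 1 with probability p. The defender is indifferent when 7p + 11(1−p) = 9p + 8(1−p), giving p = 3/5.

3/5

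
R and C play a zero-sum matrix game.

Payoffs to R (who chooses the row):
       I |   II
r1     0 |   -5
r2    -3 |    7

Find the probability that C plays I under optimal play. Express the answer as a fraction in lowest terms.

4/5

Row minima are -5 and -3, so R's maximin is -3; column maxima are 0 and 7, so C's minimax is 0. These differ, so the equilibrium is in mixed strategies.
Let C play I with probability q. R is indifferent when −5(1−q) = −3q + 7(1−q), giving q = 4/5.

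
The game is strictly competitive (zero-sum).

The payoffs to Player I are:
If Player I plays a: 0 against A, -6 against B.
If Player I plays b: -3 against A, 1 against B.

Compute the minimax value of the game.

Row minima are -6 and -3, so Player I's maximin is -3; column maxima are 0 and 1, so Player II's minimax is 0. These differ, so the equilibrium is in mixed strategies.
Let Player I play a with probability p. Player II is indifferent when −3(1−p) = −6p + (1−p), giving p = 2/5.
Let Player II play A with probability q. Player I is indifferent when −6(1−q) = −3q + (1−q), giving q = 7/10.
The value is 0·(7/10) + (-6)·(3/10) = -9/5.

-9/5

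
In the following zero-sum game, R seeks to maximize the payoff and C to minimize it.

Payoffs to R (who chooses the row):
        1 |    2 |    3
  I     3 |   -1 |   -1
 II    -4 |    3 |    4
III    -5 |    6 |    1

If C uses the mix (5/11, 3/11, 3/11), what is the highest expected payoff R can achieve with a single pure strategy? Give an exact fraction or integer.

9/11

I: (3)·(5/11) + (-1)·(3/11) + (-1)·(3/11) = 9/11.
II: (-4)·(5/11) + (3)·(3/11) + (4)·(3/11) = 1/11.
III: (-5)·(5/11) + (6)·(3/11) + (1)·(3/11) = -4/11.
The best pure response is I with expected payoff 9/11.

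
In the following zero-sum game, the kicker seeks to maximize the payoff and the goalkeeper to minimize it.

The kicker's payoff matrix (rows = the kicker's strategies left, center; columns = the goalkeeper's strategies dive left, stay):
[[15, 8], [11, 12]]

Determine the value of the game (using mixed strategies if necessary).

23/2

Row minima are 8 and 11, so the kicker's maximin is 11; column maxima are 15 and 12, so the goalkeeper's minimax is 12. These differ, so the equilibrium is in mixed strategies.
Let the kicker play left with probability p. The goalkeeper is indifferent when 15p + 11(1−p) = 8p + 12(1−p), giving p = 1/8.
Let the goalkeeper play dive left with probability q. The kicker is indifferent when 15q + 8(1−q) = 11q + 12(1−q), giving q = 1/2.
The value is 15·(1/2) + (8)·(1/2) = 23/2.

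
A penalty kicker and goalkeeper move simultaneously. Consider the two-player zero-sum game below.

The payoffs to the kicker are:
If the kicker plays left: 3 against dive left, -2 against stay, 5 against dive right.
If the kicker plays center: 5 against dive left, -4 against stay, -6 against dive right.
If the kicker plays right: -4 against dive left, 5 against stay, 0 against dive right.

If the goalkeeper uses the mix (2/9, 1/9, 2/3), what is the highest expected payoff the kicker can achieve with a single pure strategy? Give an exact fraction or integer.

34/9

left: (3)·(2/9) + (-2)·(1/9) + (5)·(2/3) = 34/9.
center: (5)·(2/9) + (-4)·(1/9) + (-6)·(2/3) = -10/3.
right: (-4)·(2/9) + (5)·(1/9) + (0)·(2/3) = -1/3.
The best pure response is left with expected payoff 34/9.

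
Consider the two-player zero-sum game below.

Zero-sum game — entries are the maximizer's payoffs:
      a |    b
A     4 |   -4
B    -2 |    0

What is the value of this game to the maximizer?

-4/5

Row minima are -4 and -2, so the maximizer's maximin is -2; column maxima are 4 and 0, so the minimizer's minimax is 0. These differ, so the equilibrium is in mixed strategies.
Let the maximizer play A with probability p. The minimizer is indifferent when 4p − 2(1−p) = −4p, giving p = 1/5.
Let the minimizer play a with probability q. The maximizer is indifferent when 4q − 4(1−q) = −2q, giving q = 2/5.
The value is 4·(2/5) + (-4)·(3/5) = -4/5.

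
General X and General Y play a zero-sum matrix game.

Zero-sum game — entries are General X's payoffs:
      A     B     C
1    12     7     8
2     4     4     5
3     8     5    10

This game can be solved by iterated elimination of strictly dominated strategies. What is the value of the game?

Column C is strictly dominated by B for General Y (7<8, 4<5, 5<10); eliminate C.
Row 3 is strictly dominated by row 1 (12>8, 7>5); eliminate 3.
Row 2 is strictly dominated by row 1 (12>4, 7>4); eliminate 2.
Column A is strictly dominated by B for General Y (7<12); eliminate A.
Only (1, B) remains, with payoff 7.

7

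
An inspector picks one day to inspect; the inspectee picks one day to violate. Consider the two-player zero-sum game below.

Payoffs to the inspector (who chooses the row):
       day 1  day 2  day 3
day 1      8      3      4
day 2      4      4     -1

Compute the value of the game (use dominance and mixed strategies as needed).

19/6

Column day 1 is strictly dominated by day 3 for the inspectee (it gives the inspector more in every row).
The remaining 2×2 game on (day 1, day 2) × (day 2, day 3) has no saddle point. Let the inspector play day 1 with probability p; indifference gives 3p + 4(1−p) = 4p − (1−p), so p = 5/6.
Similarly the inspectee's optimal q on day 2 is 5/6, and the value is 3·(5/6) + (4)·(1/6) = 19/6.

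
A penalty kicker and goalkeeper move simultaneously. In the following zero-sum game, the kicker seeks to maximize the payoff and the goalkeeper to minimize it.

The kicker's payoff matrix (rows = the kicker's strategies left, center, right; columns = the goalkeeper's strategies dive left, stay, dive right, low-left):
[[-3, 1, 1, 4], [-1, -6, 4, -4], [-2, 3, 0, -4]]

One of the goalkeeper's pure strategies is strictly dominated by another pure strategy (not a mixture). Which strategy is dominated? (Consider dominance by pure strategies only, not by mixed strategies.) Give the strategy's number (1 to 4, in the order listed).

The goalkeeper prefers columns that give the kicker less. Compare dive right with dive left: -3 < 1, -1 < 4, -2 < 0.
So dive left strictly dominates dive right for the goalkeeper; dive right is strictly dominated.

3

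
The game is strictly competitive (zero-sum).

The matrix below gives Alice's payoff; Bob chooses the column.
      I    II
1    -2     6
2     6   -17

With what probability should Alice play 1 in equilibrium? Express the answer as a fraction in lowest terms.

23/31

Row minima are -2 and -17, so Alice's maximin is -2; column maxima are 6 and 6, so Bob's minimax is 6. These differ, so the equilibrium is in mixed strategies.
Let Alice play 1 with probability p. Bob is indifferent when −2p + 6(1−p) = 6p − 17(1−p), giving p = 23/31.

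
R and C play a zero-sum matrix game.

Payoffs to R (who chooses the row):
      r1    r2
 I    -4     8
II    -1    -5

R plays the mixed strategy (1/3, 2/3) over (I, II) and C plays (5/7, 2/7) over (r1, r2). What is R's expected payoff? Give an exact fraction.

Against (5/7, 2/7), each row's expected payoff is I: -4/7; II: -15/7.
Taking the (1/3, 2/3)-weighted average: (1/3)·(-4/7) + (2/3)·(-15/7) = -34/21.

-34/21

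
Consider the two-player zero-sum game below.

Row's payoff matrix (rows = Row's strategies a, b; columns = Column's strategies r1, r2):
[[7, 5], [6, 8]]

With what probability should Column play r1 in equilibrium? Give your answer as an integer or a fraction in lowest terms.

3/4

Row minima are 5 and 6, so Row's maximin is 6; column maxima are 7 and 8, so Column's minimax is 7. These differ, so the equilibrium is in mixed strategies.
Let Column play r1 with probability q. Row is indifferent when 7q + 5(1−q) = 6q + 8(1−q), giving q = 3/4.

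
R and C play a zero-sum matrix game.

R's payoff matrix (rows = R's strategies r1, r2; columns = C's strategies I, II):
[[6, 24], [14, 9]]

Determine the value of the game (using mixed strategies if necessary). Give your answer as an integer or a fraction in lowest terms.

Row minima are 6 and 9, so R's maximin is 9; column maxima are 14 and 24, so C's minimax is 14. These differ, so the equilibrium is in mixed strategies.
Let R play r1 with probability p. C is indifferent when 6p + 14(1−p) = 24p + 9(1−p), giving p = 5/23.
Let C play I with probability q. R is indifferent when 6q + 24(1−q) = 14q + 9(1−q), giving q = 15/23.
The value is 6·(15/23) + (24)·(8/23) = 282/23.

282/23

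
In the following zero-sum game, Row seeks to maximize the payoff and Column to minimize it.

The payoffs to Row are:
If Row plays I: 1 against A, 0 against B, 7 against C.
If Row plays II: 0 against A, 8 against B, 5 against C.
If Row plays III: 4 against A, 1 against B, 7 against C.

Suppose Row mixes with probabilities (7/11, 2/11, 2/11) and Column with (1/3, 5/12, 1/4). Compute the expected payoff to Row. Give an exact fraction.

Against (1/3, 5/12, 1/4), each row's expected payoff is I: 25/12; II: 55/12; III: 7/2.
Taking the (7/11, 2/11, 2/11)-weighted average: (7/11)·(25/12) + (2/11)·(55/12) + (2/11)·(7/2) = 123/44.

123/44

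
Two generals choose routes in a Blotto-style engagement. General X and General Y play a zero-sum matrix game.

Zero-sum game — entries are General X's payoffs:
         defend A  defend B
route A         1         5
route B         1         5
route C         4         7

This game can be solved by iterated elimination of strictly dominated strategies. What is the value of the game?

Column defend B is strictly dominated by defend A for General Y (1<5, 1<5, 4<7); eliminate defend B.
Row route B is strictly dominated by row route C (4>1); eliminate route B.
Row route A is strictly dominated by row route C (4>1); eliminate route A.
Only (route C, defend A) remains, with payoff 4.

4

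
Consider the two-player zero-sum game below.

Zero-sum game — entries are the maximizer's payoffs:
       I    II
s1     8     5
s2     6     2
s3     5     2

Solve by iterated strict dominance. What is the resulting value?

5

Column I is strictly dominated by II for the minimizer (5<8, 2<6, 2<5); eliminate I.
Row s3 is strictly dominated by row s1 (5>2); eliminate s3.
Row s2 is strictly dominated by row s1 (5>2); eliminate s2.
Only (s1, II) remains, with payoff 5.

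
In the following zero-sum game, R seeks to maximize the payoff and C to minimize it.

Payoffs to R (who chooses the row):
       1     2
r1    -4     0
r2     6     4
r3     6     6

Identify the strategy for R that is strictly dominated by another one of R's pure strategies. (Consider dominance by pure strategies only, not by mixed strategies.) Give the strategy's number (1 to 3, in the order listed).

Compare r1 with r2: 6 > -4, 4 > 0.
So r2 strictly dominates r1 for R; r1 is strictly dominated.

1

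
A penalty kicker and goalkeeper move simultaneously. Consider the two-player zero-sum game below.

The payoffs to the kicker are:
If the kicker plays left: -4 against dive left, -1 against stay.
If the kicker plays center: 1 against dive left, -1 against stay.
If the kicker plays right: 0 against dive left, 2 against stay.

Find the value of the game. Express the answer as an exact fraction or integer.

1/2

Row left is strictly dominated by row right, so the kicker never plays it.
The remaining 2×2 game on (center, right) × (dive left, stay) has no saddle point. Let the kicker play center with probability p; indifference gives p = −p + 2(1−p), so p = 1/2.
Similarly the goalkeeper's optimal q on dive left is 3/4, and the value is 1·(3/4) + (-1)·(1/4) = 1/2.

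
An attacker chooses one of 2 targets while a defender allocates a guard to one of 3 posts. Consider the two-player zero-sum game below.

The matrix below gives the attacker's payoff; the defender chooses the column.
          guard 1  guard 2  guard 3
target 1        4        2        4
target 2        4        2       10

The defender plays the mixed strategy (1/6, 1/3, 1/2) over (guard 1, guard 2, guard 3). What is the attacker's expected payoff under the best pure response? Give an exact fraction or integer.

19/3

target 1: (4)·(1/6) + (2)·(1/3) + (4)·(1/2) = 10/3.
target 2: (4)·(1/6) + (2)·(1/3) + (10)·(1/2) = 19/3.
The best pure response is target 2 with expected payoff 19/3.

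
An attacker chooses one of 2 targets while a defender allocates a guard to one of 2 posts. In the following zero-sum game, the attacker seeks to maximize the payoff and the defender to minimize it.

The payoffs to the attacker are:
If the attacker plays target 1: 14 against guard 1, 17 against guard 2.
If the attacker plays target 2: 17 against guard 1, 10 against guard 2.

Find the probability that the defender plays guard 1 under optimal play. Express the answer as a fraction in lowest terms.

7/10

Row minima are 14 and 10, so the attacker's maximin is 14; column maxima are 17 and 17, so the defender's minimax is 17. These differ, so the equilibrium is in mixed strategies.
Let the defender play guard 1 with probability q. The attacker is indifferent when 14q + 17(1−q) = 17q + 10(1−q), giving q = 7/10.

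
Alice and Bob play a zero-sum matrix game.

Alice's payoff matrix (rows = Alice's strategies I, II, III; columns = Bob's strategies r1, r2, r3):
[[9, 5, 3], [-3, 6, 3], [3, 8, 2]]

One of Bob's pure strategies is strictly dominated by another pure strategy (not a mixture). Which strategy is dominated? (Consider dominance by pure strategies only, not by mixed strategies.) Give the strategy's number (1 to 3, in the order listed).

2

Bob prefers columns that give Alice less. Compare r2 with r3: 3 < 5, 3 < 6, 2 < 8.
So r3 strictly dominates r2 for Bob; r2 is strictly dominated.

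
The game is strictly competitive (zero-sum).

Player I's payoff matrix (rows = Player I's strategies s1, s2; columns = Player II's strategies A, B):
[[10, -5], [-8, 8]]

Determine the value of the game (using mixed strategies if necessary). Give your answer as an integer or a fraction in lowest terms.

40/31

Row minima are -5 and -8, so Player I's maximin is -5; column maxima are 10 and 8, so Player II's minimax is 8. These differ, so the equilibrium is in mixed strategies.
Let Player I play s1 with probability p. Player II is indifferent when 10p − 8(1−p) = −5p + 8(1−p), giving p = 16/31.
Let Player II play A with probability q. Player I is indifferent when 10q − 5(1−q) = −8q + 8(1−q), giving q = 13/31.
The value is 10·(13/31) + (-5)·(18/31) = 40/31.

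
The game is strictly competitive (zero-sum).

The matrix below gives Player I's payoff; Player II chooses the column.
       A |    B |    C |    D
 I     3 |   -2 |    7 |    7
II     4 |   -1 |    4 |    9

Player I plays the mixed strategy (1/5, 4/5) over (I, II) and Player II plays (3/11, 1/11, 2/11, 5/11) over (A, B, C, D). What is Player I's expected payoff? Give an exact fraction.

312/55

Against (3/11, 1/11, 2/11, 5/11), each row's expected payoff is I: 56/11; II: 64/11.
Taking the (1/5, 4/5)-weighted average: (1/5)·(56/11) + (4/5)·(64/11) = 312/55.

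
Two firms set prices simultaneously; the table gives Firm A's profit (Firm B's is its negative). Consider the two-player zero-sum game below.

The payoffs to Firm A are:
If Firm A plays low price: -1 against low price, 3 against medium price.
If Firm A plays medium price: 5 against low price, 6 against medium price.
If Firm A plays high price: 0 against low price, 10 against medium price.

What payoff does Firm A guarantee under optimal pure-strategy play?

Row minima: -1, 5, 0 → Firm A's maximin is 5.
Column maxima: 5, 10 → Firm B's minimax is 5.
They coincide at (medium price, low price), so the value is 5.

5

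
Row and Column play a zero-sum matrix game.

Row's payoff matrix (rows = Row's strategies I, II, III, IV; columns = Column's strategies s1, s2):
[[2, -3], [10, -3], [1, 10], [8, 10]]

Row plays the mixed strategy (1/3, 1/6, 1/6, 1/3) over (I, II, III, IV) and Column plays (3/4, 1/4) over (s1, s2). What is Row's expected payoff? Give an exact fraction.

19/4

Against (3/4, 1/4), each row's expected payoff is I: 3/4; II: 27/4; III: 13/4; IV: 17/2.
Taking the (1/3, 1/6, 1/6, 1/3)-weighted average: (1/3)·(3/4) + (1/6)·(27/4) + (1/6)·(13/4) + (1/3)·(17/2) = 19/4.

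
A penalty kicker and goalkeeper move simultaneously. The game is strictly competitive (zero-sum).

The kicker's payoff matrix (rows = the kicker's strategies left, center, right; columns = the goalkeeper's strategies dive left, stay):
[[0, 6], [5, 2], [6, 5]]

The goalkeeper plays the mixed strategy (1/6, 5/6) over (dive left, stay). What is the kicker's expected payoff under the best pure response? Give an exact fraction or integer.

31/6

left: (0)·(1/6) + (6)·(5/6) = 5.
center: (5)·(1/6) + (2)·(5/6) = 5/2.
right: (6)·(1/6) + (5)·(5/6) = 31/6.
The best pure response is right with expected payoff 31/6.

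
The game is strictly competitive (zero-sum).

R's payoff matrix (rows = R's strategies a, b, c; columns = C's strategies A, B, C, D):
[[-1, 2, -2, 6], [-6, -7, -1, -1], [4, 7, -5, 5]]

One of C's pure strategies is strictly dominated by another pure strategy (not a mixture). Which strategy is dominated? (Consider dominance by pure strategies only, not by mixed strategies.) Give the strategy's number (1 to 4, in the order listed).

C prefers columns that give R less. Compare D with A: -1 < 6, -6 < -1, 4 < 5.
So A strictly dominates D for C; D is strictly dominated.

4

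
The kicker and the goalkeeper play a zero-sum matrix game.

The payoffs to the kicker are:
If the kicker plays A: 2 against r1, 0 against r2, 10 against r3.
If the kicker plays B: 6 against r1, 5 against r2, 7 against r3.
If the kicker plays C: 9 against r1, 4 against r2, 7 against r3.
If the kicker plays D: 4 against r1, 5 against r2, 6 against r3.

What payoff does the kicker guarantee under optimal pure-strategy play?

Row minima: 0, 5, 4, 4 → the kicker's maximin is 5.
Column maxima: 9, 5, 10 → the goalkeeper's minimax is 5.
They coincide at (B, r2), so the value is 5.

5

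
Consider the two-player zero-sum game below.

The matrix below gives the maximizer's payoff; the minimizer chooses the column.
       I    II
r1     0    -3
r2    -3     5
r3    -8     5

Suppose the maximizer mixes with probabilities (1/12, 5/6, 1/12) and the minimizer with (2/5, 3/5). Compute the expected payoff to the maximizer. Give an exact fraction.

Against (2/5, 3/5), each row's expected payoff is r1: -9/5; r2: 9/5; r3: -1/5.
Taking the (1/12, 5/6, 1/12)-weighted average: (1/12)·(-9/5) + (5/6)·(9/5) + (1/12)·(-1/5) = 4/3.

4/3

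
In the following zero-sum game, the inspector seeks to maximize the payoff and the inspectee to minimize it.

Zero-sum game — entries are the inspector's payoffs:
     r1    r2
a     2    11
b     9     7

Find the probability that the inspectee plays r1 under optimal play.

Row minima are 2 and 7, so the inspector's maximin is 7; column maxima are 9 and 11, so the inspectee's minimax is 9. These differ, so the equilibrium is in mixed strategies.
Let the inspectee play r1 with probability q. The inspector is indifferent when 2q + 11(1−q) = 9q + 7(1−q), giving q = 4/11.

4/11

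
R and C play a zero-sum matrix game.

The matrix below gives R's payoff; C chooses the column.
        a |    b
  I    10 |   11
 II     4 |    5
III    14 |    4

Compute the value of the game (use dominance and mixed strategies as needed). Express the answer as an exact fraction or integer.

Row II is strictly dominated by row I, so R never plays it.
The remaining 2×2 game on (I, III) × (a, b) has no saddle point. Let R play I with probability p; indifference gives 10p + 14(1−p) = 11p + 4(1−p), so p = 10/11.
Similarly C's optimal q on a is 7/11, and the value is 10·(7/11) + (11)·(4/11) = 114/11.

114/11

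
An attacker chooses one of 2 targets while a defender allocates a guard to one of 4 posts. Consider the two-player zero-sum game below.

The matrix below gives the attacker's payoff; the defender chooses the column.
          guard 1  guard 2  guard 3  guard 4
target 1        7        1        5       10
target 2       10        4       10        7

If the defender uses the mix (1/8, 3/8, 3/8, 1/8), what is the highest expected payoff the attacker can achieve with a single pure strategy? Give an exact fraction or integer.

59/8

target 1: (7)·(1/8) + (1)·(3/8) + (5)·(3/8) + (10)·(1/8) = 35/8.
target 2: (10)·(1/8) + (4)·(3/8) + (10)·(3/8) + (7)·(1/8) = 59/8.
The best pure response is target 2 with expected payoff 59/8.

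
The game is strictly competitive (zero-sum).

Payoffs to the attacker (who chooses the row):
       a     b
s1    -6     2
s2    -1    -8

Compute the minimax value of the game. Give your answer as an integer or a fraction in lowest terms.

-10/3

Row minima are -6 and -8, so the attacker's maximin is -6; column maxima are -1 and 2, so the defender's minimax is -1. These differ, so the equilibrium is in mixed strategies.
Let the attacker play s1 with probability p. The defender is indifferent when −6p − (1−p) = 2p − 8(1−p), giving p = 7/15.
Let the defender play a with probability q. The attacker is indifferent when −6q + 2(1−q) = −q − 8(1−q), giving q = 2/3.
The value is -6·(2/3) + (2)·(1/3) = -10/3.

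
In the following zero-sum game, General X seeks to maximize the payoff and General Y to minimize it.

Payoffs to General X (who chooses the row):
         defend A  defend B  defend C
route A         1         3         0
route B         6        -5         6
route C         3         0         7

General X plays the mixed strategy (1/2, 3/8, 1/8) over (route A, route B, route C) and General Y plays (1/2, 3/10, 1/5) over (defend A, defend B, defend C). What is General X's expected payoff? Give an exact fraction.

83/40

Against (1/2, 3/10, 1/5), each row's expected payoff is route A: 7/5; route B: 27/10; route C: 29/10.
Taking the (1/2, 3/8, 1/8)-weighted average: (1/2)·(7/5) + (3/8)·(27/10) + (1/8)·(29/10) = 83/40.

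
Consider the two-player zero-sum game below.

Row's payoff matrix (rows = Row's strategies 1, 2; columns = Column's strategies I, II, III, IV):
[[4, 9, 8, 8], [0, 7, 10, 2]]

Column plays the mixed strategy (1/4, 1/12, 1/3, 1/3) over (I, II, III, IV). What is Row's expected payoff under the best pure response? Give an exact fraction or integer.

1: (4)·(1/4) + (9)·(1/12) + (8)·(1/3) + (8)·(1/3) = 85/12.
2: (0)·(1/4) + (7)·(1/12) + (10)·(1/3) + (2)·(1/3) = 55/12.
The best pure response is 1 with expected payoff 85/12.

85/12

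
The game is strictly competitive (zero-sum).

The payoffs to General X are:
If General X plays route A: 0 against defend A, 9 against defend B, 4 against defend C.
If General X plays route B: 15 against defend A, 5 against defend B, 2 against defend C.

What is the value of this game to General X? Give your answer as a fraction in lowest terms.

60/17

Column defend B is strictly dominated by defend C for General Y (it gives General X more in every row).
The remaining 2×2 game on (route A, route B) × (defend A, defend C) has no saddle point. Let General X play route A with probability p; indifference gives 15(1−p) = 4p + 2(1−p), so p = 13/17.
Similarly General Y's optimal q on defend A is 2/17, and the value is 0·(2/17) + (4)·(15/17) = 60/17.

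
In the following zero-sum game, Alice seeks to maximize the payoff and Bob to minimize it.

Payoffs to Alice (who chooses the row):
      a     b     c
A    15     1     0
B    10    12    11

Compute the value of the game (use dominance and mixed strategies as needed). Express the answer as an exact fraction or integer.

Column b is strictly dominated by c for Bob (it gives Alice more in every row).
The remaining 2×2 game on (A, B) × (a, c) has no saddle point. Let Alice play A with probability p; indifference gives 15p + 10(1−p) = 11(1−p), so p = 1/16.
Similarly Bob's optimal q on a is 11/16, and the value is 15·(11/16) + (0)·(5/16) = 165/16.

165/16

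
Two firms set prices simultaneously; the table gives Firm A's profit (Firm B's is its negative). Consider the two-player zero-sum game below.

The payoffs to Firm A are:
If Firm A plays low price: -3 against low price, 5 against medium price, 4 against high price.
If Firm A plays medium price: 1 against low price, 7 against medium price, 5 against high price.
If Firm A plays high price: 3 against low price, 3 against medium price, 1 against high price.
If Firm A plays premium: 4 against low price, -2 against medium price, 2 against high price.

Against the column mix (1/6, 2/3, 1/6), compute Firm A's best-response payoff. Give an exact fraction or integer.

17/3

low price: (-3)·(1/6) + (5)·(2/3) + (4)·(1/6) = 7/2.
medium price: (1)·(1/6) + (7)·(2/3) + (5)·(1/6) = 17/3.
high price: (3)·(1/6) + (3)·(2/3) + (1)·(1/6) = 8/3.
premium: (4)·(1/6) + (-2)·(2/3) + (2)·(1/6) = -1/3.
The best pure response is medium price with expected payoff 17/3.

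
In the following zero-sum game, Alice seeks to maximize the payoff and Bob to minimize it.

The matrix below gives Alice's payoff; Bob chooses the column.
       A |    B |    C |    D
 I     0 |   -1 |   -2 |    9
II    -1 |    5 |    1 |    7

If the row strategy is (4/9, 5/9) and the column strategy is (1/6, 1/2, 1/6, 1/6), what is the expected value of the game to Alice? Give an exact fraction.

7/3

Against (1/6, 1/2, 1/6, 1/6), each row's expected payoff is I: 2/3; II: 11/3.
Taking the (4/9, 5/9)-weighted average: (4/9)·(2/3) + (5/9)·(11/3) = 7/3.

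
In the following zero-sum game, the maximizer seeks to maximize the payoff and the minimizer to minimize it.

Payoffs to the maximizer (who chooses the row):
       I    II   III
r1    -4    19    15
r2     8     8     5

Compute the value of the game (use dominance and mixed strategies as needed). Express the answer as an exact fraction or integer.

Column II is strictly dominated by III for the minimizer (it gives the maximizer more in every row).
The remaining 2×2 game on (r1, r2) × (I, III) has no saddle point. Let the maximizer play r1 with probability p; indifference gives −4p + 8(1−p) = 15p + 5(1−p), so p = 3/22.
Similarly the minimizer's optimal q on I is 5/11, and the value is -4·(5/11) + (15)·(6/11) = 70/11.

70/11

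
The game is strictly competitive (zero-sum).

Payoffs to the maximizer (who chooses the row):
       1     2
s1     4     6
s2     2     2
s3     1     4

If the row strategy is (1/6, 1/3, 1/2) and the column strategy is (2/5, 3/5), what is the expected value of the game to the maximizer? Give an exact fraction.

Against (2/5, 3/5), each row's expected payoff is s1: 26/5; s2: 2; s3: 14/5.
Taking the (1/6, 1/3, 1/2)-weighted average: (1/6)·(26/5) + (1/3)·(2) + (1/2)·(14/5) = 44/15.

44/15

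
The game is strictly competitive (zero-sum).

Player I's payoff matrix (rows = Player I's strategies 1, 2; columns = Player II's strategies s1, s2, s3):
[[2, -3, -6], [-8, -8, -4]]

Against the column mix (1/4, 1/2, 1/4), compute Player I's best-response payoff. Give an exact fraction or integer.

-5/2

1: (2)·(1/4) + (-3)·(1/2) + (-6)·(1/4) = -5/2.
2: (-8)·(1/4) + (-8)·(1/2) + (-4)·(1/4) = -7.
The best pure response is 1 with expected payoff -5/2.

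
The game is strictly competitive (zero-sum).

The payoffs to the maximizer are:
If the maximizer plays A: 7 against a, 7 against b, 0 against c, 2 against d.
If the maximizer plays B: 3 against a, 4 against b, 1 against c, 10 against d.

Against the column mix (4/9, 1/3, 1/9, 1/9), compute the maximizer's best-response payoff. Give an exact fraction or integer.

17/3

A: (7)·(4/9) + (7)·(1/3) + (0)·(1/9) + (2)·(1/9) = 17/3.
B: (3)·(4/9) + (4)·(1/3) + (1)·(1/9) + (10)·(1/9) = 35/9.
The best pure response is A with expected payoff 17/3.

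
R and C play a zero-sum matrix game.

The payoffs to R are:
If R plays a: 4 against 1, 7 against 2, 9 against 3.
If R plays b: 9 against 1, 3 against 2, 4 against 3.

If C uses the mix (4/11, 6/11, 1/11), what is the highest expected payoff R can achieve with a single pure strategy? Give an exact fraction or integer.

67/11

a: (4)·(4/11) + (7)·(6/11) + (9)·(1/11) = 67/11.
b: (9)·(4/11) + (3)·(6/11) + (4)·(1/11) = 58/11.
The best pure response is a with expected payoff 67/11.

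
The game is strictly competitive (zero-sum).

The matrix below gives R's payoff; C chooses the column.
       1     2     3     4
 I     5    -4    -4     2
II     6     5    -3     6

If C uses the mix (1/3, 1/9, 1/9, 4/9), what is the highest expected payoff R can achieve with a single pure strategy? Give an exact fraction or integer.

44/9

I: (5)·(1/3) + (-4)·(1/9) + (-4)·(1/9) + (2)·(4/9) = 5/3.
II: (6)·(1/3) + (5)·(1/9) + (-3)·(1/9) + (6)·(4/9) = 44/9.
The best pure response is II with expected payoff 44/9.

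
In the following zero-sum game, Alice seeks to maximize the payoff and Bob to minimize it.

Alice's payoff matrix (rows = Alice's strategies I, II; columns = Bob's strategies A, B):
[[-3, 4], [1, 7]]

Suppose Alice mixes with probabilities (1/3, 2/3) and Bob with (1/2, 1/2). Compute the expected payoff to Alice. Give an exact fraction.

17/6

Against (1/2, 1/2), each row's expected payoff is I: 1/2; II: 4.
Taking the (1/3, 2/3)-weighted average: (1/3)·(1/2) + (2/3)·(4) = 17/6.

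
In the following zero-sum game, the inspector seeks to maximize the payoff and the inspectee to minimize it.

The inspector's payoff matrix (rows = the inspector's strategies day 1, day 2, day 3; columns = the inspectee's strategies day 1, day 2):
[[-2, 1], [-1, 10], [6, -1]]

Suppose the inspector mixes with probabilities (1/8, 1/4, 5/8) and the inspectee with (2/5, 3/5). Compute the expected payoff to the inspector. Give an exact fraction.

5/2

Against (2/5, 3/5), each row's expected payoff is day 1: -1/5; day 2: 28/5; day 3: 9/5.
Taking the (1/8, 1/4, 5/8)-weighted average: (1/8)·(-1/5) + (1/4)·(28/5) + (5/8)·(9/5) = 5/2.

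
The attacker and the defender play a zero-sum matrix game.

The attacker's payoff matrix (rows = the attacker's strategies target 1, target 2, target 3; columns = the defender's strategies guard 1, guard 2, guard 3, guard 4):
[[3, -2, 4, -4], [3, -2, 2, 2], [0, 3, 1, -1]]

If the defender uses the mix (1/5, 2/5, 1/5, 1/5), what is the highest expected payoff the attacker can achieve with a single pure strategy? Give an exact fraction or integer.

6/5

target 1: (3)·(1/5) + (-2)·(2/5) + (4)·(1/5) + (-4)·(1/5) = -1/5.
target 2: (3)·(1/5) + (-2)·(2/5) + (2)·(1/5) + (2)·(1/5) = 3/5.
target 3: (0)·(1/5) + (3)·(2/5) + (1)·(1/5) + (-1)·(1/5) = 6/5.
The best pure response is target 3 with expected payoff 6/5.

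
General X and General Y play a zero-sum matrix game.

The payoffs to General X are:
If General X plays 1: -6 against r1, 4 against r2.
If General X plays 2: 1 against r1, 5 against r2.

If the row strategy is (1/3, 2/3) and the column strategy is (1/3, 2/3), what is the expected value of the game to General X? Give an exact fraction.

8/3

Against (1/3, 2/3), each row's expected payoff is 1: 2/3; 2: 11/3.
Taking the (1/3, 2/3)-weighted average: (1/3)·(2/3) + (2/3)·(11/3) = 8/3.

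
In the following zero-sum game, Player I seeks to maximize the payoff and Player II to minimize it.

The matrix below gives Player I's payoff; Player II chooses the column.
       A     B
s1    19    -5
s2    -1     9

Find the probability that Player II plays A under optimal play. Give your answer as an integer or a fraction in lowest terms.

7/17

Row minima are -5 and -1, so Player I's maximin is -1; column maxima are 19 and 9, so Player II's minimax is 9. These differ, so the equilibrium is in mixed strategies.
Let Player II play A with probability q. Player I is indifferent when 19q − 5(1−q) = −q + 9(1−q), giving q = 7/17.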